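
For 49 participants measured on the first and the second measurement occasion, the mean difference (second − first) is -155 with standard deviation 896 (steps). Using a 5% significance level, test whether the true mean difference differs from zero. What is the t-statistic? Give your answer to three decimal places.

-1.211

H0: μ_d = 0; H1: μ_d ≠ 0 (paired t-test on the differences, two-sided).
t = d̄/(s_d/√n) = -155/(896/√49) = -1.211
df = n − 1 = 48
Two-sided p-value ≈ 0.232
Since p ≈ 0.232 > α = 0.05, fail to reject H0; the evidence is not statistically significant.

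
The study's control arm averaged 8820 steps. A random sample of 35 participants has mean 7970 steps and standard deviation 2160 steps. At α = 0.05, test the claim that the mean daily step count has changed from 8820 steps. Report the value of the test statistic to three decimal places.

H0: μ = 8820; H1: μ ≠ 8820 (one-sample t-test, two-sided).
t = (x̄ − μ₀)/(s/√n) = (7970 − 8820)/(2160/√35) = -2.328
df = n − 1 = 34
Two-sided p-value ≈ 0.026
Since p ≈ 0.026 < α = 0.05, reject H0; the evidence is statistically significant.

-2.328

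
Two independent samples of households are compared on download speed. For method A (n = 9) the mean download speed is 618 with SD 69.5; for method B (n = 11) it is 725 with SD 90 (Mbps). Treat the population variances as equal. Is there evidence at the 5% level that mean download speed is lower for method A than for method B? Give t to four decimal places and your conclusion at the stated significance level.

Let group 1 = method A, group 2 = method B. H0: μ_1 = μ_2; H1: μ_1 < μ_2 (two-sample pooled-variance t-test, left-tailed).
s_p² = [(9−1)·69.5² + (11−1)·90²]/(9+11−2) = 6646.78
t = (618 − 725)/√[6646.78·(1/9 + 1/11)] = -2.9200
df = n₁ + n₂ − 2 = 18
p-value = P(T ≤ -2.9200) ≈ 0.0046
Since p ≈ 0.0046 < α = 0.05, reject H0; the data support H1.

t = -2.9200; reject H0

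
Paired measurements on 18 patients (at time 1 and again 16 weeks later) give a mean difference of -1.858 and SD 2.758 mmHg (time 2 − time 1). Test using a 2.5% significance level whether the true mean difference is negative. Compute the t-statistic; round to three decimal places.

H0: μ_d = 0; H1: μ_d < 0 (paired t-test on the differences, left-tailed).
t = d̄/(s_d/√n) = -1.858/(2.758/√18) = -2.858
df = n − 1 = 17
p-value = P(T ≤ -2.858) ≈ 0.0054
Since p ≈ 0.0054 < α = 0.025, reject H0; the evidence is statistically significant.

-2.858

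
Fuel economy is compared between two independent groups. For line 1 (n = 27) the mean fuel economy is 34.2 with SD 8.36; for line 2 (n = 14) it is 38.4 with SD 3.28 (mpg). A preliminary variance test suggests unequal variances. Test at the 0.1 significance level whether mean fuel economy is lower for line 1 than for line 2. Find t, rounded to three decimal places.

Let group 1 = line 1, group 2 = line 2. H0: μ_1 = μ_2; H1: μ_1 < μ_2 (Welch's two-sample t-test, left-tailed).
t = (x̄_1 − x̄_2)/√(s_1²/n_1 + s_2²/n_2) = (34.2 − 38.4)/√(8.36²/27 + 3.28²/14) = -2.292
Welch–Satterthwaite df ≈ 37.18
p-value = P(T ≤ -2.292) ≈ 0.0138
Since p ≈ 0.0138 < α = 0.1, reject H0; the data support H1.

-2.292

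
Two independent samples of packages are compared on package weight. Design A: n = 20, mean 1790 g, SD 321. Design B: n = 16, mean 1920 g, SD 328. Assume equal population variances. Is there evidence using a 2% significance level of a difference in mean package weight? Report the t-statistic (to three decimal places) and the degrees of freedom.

t = -1.196, df = 34

Let group 1 = design A, group 2 = design B. H0: μ_1 = μ_2; H1: μ_1 ≠ μ_2 (two-sample pooled-variance t-test, two-sided).
s_p² = [(20−1)·321² + (16−1)·328²]/(20+16−2) = 105045
t = (1790 − 1920)/√[105045·(1/20 + 1/16)] = -1.196
df = n₁ + n₂ − 2 = 34
Two-sided p-value ≈ 0.2400
Since p ≈ 0.2400 > α = 0.02, fail to reject H0; the data do not provide sufficient evidence against H0.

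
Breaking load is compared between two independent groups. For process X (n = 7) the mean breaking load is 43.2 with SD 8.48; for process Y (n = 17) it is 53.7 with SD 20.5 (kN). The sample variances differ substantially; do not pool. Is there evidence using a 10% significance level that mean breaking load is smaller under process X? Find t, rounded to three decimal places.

Let group 1 = process X, group 2 = process Y. H0: μ_1 = μ_2; H1: μ_1 < μ_2 (Welch's two-sample t-test, left-tailed).
t = (x̄_1 − x̄_2)/√(s_1²/n_1 + s_2²/n_2) = (43.2 − 53.7)/√(8.48²/7 + 20.5²/17) = -1.775
Welch–Satterthwaite df ≈ 21.95
p-value = P(T ≤ -1.775) ≈ 0.045
Since p ≈ 0.045 < α = 0.1, reject H0; the evidence is statistically significant.

-1.775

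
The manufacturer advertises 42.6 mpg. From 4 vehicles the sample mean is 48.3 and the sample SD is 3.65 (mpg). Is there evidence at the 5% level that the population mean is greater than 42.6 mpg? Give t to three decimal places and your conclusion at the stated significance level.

H0: μ = 42.6; H1: μ > 42.6 (one-sample t-test, right-tailed).
t = (x̄ − μ₀)/(s/√n) = (48.3 − 42.6)/(3.65/√4) = 3.123
df = n − 1 = 3
p-value = P(T ≥ 3.123) ≈ 0.026
Since p ≈ 0.026 < α = 0.05, reject H0; the data support H1.

t = 3.123; reject H0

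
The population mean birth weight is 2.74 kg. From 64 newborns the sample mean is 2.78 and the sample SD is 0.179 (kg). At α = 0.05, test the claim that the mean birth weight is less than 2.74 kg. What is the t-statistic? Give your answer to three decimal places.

H0: μ = 2.74; H1: μ < 2.74 (one-sample t-test, left-tailed).
t = (x̄ − μ₀)/(s/√n) = (2.78 − 2.74)/(0.179/√64) = 1.788
df = n − 1 = 63
p-value = P(T ≤ 1.788) ≈ 0.961
Since p ≈ 0.961 > α = 0.05, fail to reject H0; the data do not provide sufficient evidence against H0.

1.788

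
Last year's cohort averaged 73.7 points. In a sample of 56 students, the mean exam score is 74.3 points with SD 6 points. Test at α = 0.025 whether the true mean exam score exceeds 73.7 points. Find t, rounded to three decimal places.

0.748

H0: μ = 73.7; H1: μ > 73.7 (one-sample t-test, right-tailed).
t = (x̄ − μ₀)/(s/√n) = (74.3 − 73.7)/(6/√56) = 0.748
df = n − 1 = 55
p-value = P(T ≥ 0.748) ≈ 0.2287
Since p ≈ 0.2287 > α = 0.025, fail to reject H0; the data do not provide sufficient evidence against H0.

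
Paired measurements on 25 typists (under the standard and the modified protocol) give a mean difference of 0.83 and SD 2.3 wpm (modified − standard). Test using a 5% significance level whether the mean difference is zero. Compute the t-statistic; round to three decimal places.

1.804

H0: μ_d = 0; H1: μ_d ≠ 0 (paired t-test on the differences, two-sided).
t = d̄/(s_d/√n) = 0.83/(2.3/√25) = 1.804
df = n − 1 = 24
Two-sided p-value ≈ 0.084
Since p ≈ 0.084 > α = 0.05, fail to reject H0; the evidence is not statistically significant.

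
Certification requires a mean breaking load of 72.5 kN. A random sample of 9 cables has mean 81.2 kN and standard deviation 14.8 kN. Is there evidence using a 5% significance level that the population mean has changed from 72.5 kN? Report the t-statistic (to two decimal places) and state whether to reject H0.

H0: μ = 72.5; H1: μ ≠ 72.5 (one-sample t-test, two-sided).
t = (x̄ − μ₀)/(s/√n) = (81.2 − 72.5)/(14.8/√9) = 1.76
df = n − 1 = 8
Two-sided p-value ≈ 0.1158
Since p ≈ 0.1158 > α = 0.05, fail to reject H0; the data do not provide sufficient evidence against H0.

t = 1.76; fail to reject H0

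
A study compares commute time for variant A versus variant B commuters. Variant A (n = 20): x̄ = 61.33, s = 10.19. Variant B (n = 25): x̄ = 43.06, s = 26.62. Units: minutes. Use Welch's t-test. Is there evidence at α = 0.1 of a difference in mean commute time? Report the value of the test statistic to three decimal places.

3.155

Let group 1 = variant A, group 2 = variant B. H0: μ_1 = μ_2; H1: μ_1 ≠ μ_2 (Welch's two-sample t-test, two-sided).
t = (x̄_1 − x̄_2)/√(s_1²/n_1 + s_2²/n_2) = (61.33 − 43.06)/√(10.19²/20 + 26.62²/25) = 3.155
Welch–Satterthwaite df ≈ 32.23
Two-sided p-value ≈ 0.0035
Since p ≈ 0.0035 < α = 0.1, reject H0; the evidence is statistically significant.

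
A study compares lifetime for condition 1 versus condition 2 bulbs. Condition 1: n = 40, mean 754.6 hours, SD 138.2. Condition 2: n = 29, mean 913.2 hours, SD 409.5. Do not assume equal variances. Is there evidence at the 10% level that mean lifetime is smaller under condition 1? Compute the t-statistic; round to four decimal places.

-2.0046

Let group 1 = condition 1, group 2 = condition 2. H0: μ_1 = μ_2; H1: μ_1 < μ_2 (Welch's two-sample t-test, left-tailed).
t = (x̄_1 − x̄_2)/√(s_1²/n_1 + s_2²/n_2) = (754.6 − 913.2)/√(138.2²/40 + 409.5²/29) = -2.0046
Welch–Satterthwaite df ≈ 32.66
p-value = P(T ≤ -2.0046) ≈ 0.0267
Since p ≈ 0.0267 < α = 0.1, reject H0; the evidence is statistically significant.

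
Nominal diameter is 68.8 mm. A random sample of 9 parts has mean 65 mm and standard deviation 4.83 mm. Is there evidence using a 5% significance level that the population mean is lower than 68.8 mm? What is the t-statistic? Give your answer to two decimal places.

H0: μ = 68.8; H1: μ < 68.8 (one-sample t-test, left-tailed).
t = (x̄ − μ₀)/(s/√n) = (65 − 68.8)/(4.83/√9) = -2.36
df = n − 1 = 8
p-value = P(T ≤ -2.36) ≈ 0.0230
Since p ≈ 0.0230 < α = 0.05, reject H0; the evidence is statistically significant.

-2.36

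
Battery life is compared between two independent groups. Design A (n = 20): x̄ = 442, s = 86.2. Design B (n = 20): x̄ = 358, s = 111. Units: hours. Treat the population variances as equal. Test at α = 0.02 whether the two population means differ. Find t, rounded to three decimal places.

Let group 1 = design A, group 2 = design B. H0: μ_1 = μ_2; H1: μ_1 ≠ μ_2 (two-sample pooled-variance t-test, two-sided).
s_p² = [(20−1)·86.2² + (20−1)·111²]/(20+20−2) = 9875.72
t = (442 − 358)/√[9875.72·(1/20 + 1/20)] = 2.673
df = n₁ + n₂ − 2 = 38
Two-sided p-value ≈ 0.0110
Since p ≈ 0.0110 < α = 0.02, reject H0; the data support H1.

2.673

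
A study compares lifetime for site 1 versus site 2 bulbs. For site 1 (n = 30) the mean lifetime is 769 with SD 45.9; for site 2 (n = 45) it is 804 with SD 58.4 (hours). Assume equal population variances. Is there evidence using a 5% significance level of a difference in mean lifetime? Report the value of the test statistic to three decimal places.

Let group 1 = site 1, group 2 = site 2. H0: μ_1 = μ_2; H1: μ_1 ≠ μ_2 (two-sample pooled-variance t-test, two-sided).
s_p² = [(30−1)·45.9² + (45−1)·58.4²]/(30+45−2) = 2892.63
t = (769 − 804)/√[2892.63·(1/30 + 1/45)] = -2.761
df = n₁ + n₂ − 2 = 73
Two-sided p-value ≈ 0.007
Since p ≈ 0.007 < α = 0.05, reject H0; the evidence is statistically significant.

-2.761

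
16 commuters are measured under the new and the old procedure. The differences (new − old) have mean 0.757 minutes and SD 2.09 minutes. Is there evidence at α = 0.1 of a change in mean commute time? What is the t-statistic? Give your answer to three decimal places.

1.449

H0: μ_d = 0; H1: μ_d ≠ 0 (paired t-test on the differences, two-sided).
t = d̄/(s_d/√n) = 0.757/(2.09/√16) = 1.449
df = n − 1 = 15
Two-sided p-value ≈ 0.1680
Since p ≈ 0.1680 > α = 0.1, fail to reject H0; the evidence is not statistically significant.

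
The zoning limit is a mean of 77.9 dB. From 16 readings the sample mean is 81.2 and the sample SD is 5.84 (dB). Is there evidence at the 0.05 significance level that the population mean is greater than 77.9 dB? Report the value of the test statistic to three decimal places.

2.260

H0: μ = 77.9; H1: μ > 77.9 (one-sample t-test, right-tailed).
t = (x̄ − μ₀)/(s/√n) = (81.2 − 77.9)/(5.84/√16) = 2.260
df = n − 1 = 15
p-value = P(T ≥ 2.260) ≈ 0.0196
Since p ≈ 0.0196 < α = 0.05, reject H0; the evidence is statistically significant.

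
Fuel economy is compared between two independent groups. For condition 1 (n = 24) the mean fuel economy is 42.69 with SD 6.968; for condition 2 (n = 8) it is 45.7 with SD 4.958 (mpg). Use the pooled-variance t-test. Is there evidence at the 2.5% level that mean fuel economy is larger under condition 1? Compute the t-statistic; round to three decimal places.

Let group 1 = condition 1, group 2 = condition 2. H0: μ_1 = μ_2; H1: μ_1 > μ_2 (two-sample pooled-variance t-test, right-tailed).
s_p² = [(24−1)·6.968² + (8−1)·4.958²]/(24+8−2) = 42.9597
t = (42.69 − 45.7)/√[42.9597·(1/24 + 1/8)] = -1.125
df = n₁ + n₂ − 2 = 30
p-value = P(T ≥ -1.125) ≈ 0.865
Since p ≈ 0.865 > α = 0.025, fail to reject H0; the data do not provide sufficient evidence against H0.

-1.125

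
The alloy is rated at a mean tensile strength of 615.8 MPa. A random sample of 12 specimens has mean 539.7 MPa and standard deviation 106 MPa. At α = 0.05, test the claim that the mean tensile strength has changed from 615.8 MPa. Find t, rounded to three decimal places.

-2.487

H0: μ = 615.8; H1: μ ≠ 615.8 (one-sample t-test, two-sided).
t = (x̄ − μ₀)/(s/√n) = (539.7 − 615.8)/(106/√12) = -2.487
df = n − 1 = 11
Two-sided p-value ≈ 0.0302
Since p ≈ 0.0302 < α = 0.05, reject H0; the data support H1.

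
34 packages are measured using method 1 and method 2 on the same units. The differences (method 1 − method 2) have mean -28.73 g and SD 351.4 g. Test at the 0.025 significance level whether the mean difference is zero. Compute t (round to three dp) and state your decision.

t = -0.477; fail to reject H0

H0: μ_d = 0; H1: μ_d ≠ 0 (paired t-test on the differences, two-sided).
t = d̄/(s_d/√n) = -28.73/(351.4/√34) = -0.477
df = n − 1 = 33
Two-sided p-value ≈ 0.637
Since p ≈ 0.637 > α = 0.025, fail to reject H0; the data do not provide sufficient evidence against H0.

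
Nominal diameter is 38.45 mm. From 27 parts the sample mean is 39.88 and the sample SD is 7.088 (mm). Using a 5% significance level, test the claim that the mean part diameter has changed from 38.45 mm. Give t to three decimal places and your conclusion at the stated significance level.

H0: μ = 38.45; H1: μ ≠ 38.45 (one-sample t-test, two-sided).
t = (x̄ − μ₀)/(s/√n) = (39.88 − 38.45)/(7.088/√27) = 1.048
df = n − 1 = 26
Two-sided p-value ≈ 0.3041
Since p ≈ 0.3041 > α = 0.05, fail to reject H0; the evidence is not statistically significant.

t = 1.048; fail to reject H0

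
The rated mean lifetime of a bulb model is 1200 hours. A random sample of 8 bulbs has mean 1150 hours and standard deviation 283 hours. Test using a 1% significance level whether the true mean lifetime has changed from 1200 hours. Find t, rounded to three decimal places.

-0.500

H0: μ = 1200; H1: μ ≠ 1200 (one-sample t-test, two-sided).
t = (x̄ − μ₀)/(s/√n) = (1150 − 1200)/(283/√8) = -0.500
df = n − 1 = 7
Two-sided p-value ≈ 0.633
Since p ≈ 0.633 > α = 0.01, fail to reject H0; the evidence is not statistically significant.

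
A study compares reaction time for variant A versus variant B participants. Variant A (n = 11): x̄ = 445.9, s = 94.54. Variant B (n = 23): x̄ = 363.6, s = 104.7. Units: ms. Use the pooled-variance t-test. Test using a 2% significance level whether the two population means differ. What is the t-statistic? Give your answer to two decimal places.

2.21

Let group 1 = variant A, group 2 = variant B. H0: μ_1 = μ_2; H1: μ_1 ≠ μ_2 (two-sample pooled-variance t-test, two-sided).
s_p² = [(11−1)·94.54² + (23−1)·104.7²]/(11+23−2) = 10329.5
t = (445.9 − 363.6)/√[10329.5·(1/11 + 1/23)] = 2.21
df = n₁ + n₂ − 2 = 32
Two-sided p-value ≈ 0.0345
Since p ≈ 0.0345 > α = 0.02, fail to reject H0; the data do not provide sufficient evidence against H0.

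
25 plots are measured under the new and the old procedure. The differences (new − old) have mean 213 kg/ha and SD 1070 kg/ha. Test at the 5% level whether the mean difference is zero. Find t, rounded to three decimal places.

H0: μ_d = 0; H1: μ_d ≠ 0 (paired t-test on the differences, two-sided).
t = d̄/(s_d/√n) = 213/(1070/√25) = 0.995
df = n − 1 = 24
Two-sided p-value ≈ 0.3295
Since p ≈ 0.3295 > α = 0.05, fail to reject H0; the data do not provide sufficient evidence against H0.

0.995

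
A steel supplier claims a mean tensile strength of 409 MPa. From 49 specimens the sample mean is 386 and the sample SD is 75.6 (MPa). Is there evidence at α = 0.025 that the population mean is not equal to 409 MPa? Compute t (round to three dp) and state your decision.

t = -2.130; fail to reject H0

H0: μ = 409; H1: μ ≠ 409 (one-sample t-test, two-sided).
t = (x̄ − μ₀)/(s/√n) = (386 − 409)/(75.6/√49) = -2.130
df = n − 1 = 48
Two-sided p-value ≈ 0.0384
Since p ≈ 0.0384 > α = 0.025, fail to reject H0; the data do not provide sufficient evidence against H0.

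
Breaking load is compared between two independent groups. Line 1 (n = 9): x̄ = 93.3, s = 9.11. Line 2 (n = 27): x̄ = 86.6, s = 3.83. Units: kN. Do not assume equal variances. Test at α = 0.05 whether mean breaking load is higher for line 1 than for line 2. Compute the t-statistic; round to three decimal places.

Let group 1 = line 1, group 2 = line 2. H0: μ_1 = μ_2; H1: μ_1 > μ_2 (Welch's two-sample t-test, right-tailed).
t = (x̄_1 − x̄_2)/√(s_1²/n_1 + s_2²/n_2) = (93.3 − 86.6)/√(9.11²/9 + 3.83²/27) = 2.144
Welch–Satterthwaite df ≈ 8.96
p-value = P(T ≥ 2.144) ≈ 0.0304
Since p ≈ 0.0304 < α = 0.05, reject H0; the evidence is statistically significant.

2.144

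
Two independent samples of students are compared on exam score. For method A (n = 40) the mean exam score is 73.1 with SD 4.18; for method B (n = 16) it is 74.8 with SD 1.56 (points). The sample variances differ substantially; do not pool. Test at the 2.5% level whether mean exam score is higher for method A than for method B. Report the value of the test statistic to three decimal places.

-2.215

Let group 1 = method A, group 2 = method B. H0: μ_1 = μ_2; H1: μ_1 > μ_2 (Welch's two-sample t-test, right-tailed).
t = (x̄_1 − x̄_2)/√(s_1²/n_1 + s_2²/n_2) = (73.1 − 74.8)/√(4.18²/40 + 1.56²/16) = -2.215
Welch–Satterthwaite df ≈ 53.90
p-value = P(T ≥ -2.215) ≈ 0.9845
Since p ≈ 0.9845 > α = 0.025, fail to reject H0; the evidence is not statistically significant.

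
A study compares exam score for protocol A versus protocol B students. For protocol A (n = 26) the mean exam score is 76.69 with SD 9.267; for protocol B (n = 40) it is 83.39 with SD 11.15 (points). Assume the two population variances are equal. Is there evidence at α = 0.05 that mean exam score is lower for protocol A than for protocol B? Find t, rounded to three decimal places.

Let group 1 = protocol A, group 2 = protocol B. H0: μ_1 = μ_2; H1: μ_1 < μ_2 (two-sample pooled-variance t-test, left-tailed).
s_p² = [(26−1)·9.267² + (40−1)·11.15²]/(26+40−2) = 109.305
t = (76.69 − 83.39)/√[109.305·(1/26 + 1/40)] = -2.544
df = n₁ + n₂ − 2 = 64
p-value = P(T ≤ -2.544) ≈ 0.007
Since p ≈ 0.007 < α = 0.05, reject H0; the evidence is statistically significant.

-2.544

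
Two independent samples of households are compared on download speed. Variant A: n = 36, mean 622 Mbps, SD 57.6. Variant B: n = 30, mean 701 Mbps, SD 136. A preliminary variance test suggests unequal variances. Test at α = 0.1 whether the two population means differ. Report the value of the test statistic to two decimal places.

Let group 1 = variant A, group 2 = variant B. H0: μ_1 = μ_2; H1: μ_1 ≠ μ_2 (Welch's two-sample t-test, two-sided).
t = (x̄_1 − x̄_2)/√(s_1²/n_1 + s_2²/n_2) = (622 − 701)/√(57.6²/36 + 136²/30) = -2.97
Welch–Satterthwaite df ≈ 37.62
Two-sided p-value ≈ 0.0052
Since p ≈ 0.0052 < α = 0.1, reject H0; the data support H1.

-2.97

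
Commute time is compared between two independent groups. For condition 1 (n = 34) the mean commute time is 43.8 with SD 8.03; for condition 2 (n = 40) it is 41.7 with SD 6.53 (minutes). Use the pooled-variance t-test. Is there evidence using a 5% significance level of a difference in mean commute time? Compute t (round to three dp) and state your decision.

t = 1.241; fail to reject H0

Let group 1 = condition 1, group 2 = condition 2. H0: μ_1 = μ_2; H1: μ_1 ≠ μ_2 (two-sample pooled-variance t-test, two-sided).
s_p² = [(34−1)·8.03² + (40−1)·6.53²]/(34+40−2) = 52.6509
t = (43.8 − 41.7)/√[52.6509·(1/34 + 1/40)] = 1.241
df = n₁ + n₂ − 2 = 72
Two-sided p-value ≈ 0.219
Since p ≈ 0.219 > α = 0.05, fail to reject H0; the data do not provide sufficient evidence against H0.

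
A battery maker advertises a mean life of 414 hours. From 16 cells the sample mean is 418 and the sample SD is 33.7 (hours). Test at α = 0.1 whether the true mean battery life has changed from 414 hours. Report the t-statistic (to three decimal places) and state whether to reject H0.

H0: μ = 414; H1: μ ≠ 414 (one-sample t-test, two-sided).
t = (x̄ − μ₀)/(s/√n) = (418 − 414)/(33.7/√16) = 0.475
df = n − 1 = 15
Two-sided p-value ≈ 0.6418
Since p ≈ 0.6418 > α = 0.1, fail to reject H0; the data do not provide sufficient evidence against H0.

t = 0.475; fail to reject H0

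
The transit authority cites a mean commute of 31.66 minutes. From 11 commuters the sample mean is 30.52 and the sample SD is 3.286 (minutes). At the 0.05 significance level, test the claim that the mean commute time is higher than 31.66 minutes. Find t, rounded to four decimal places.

H0: μ = 31.66; H1: μ > 31.66 (one-sample t-test, right-tailed).
t = (x̄ − μ₀)/(s/√n) = (30.52 − 31.66)/(3.286/√11) = -1.1506
df = n − 1 = 10
p-value = P(T ≥ -1.1506) ≈ 0.862
Since p ≈ 0.862 > α = 0.05, fail to reject H0; the evidence is not statistically significant.

-1.1506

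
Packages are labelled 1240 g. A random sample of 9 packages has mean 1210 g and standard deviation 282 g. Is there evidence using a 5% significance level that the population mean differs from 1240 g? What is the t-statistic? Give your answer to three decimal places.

-0.319

H0: μ = 1240; H1: μ ≠ 1240 (one-sample t-test, two-sided).
t = (x̄ − μ₀)/(s/√n) = (1210 − 1240)/(282/√9) = -0.319
df = n − 1 = 8
Two-sided p-value ≈ 0.758
Since p ≈ 0.758 > α = 0.05, fail to reject H0; the evidence is not statistically significant.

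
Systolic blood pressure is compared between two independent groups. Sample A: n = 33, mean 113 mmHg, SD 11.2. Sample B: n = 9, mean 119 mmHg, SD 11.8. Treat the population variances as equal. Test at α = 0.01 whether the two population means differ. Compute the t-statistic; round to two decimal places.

Let group 1 = sample A, group 2 = sample B. H0: μ_1 = μ_2; H1: μ_1 ≠ μ_2 (two-sample pooled-variance t-test, two-sided).
s_p² = [(33−1)·11.2² + (9−1)·11.8²]/(33+9−2) = 128.2
t = (113 − 119)/√[128.2·(1/33 + 1/9)] = -1.41
df = n₁ + n₂ − 2 = 40
Two-sided p-value ≈ 0.1665
Since p ≈ 0.1665 > α = 0.01, fail to reject H0; the data do not provide sufficient evidence against H0.

-1.41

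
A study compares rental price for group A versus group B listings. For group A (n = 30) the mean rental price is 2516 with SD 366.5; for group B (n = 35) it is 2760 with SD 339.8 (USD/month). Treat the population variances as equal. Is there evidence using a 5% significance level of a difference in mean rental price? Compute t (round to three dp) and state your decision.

t = -2.783; reject H0

Let group 1 = group A, group 2 = group B. H0: μ_1 = μ_2; H1: μ_1 ≠ μ_2 (two-sample pooled-variance t-test, two-sided).
s_p² = [(30−1)·366.5² + (35−1)·339.8²]/(30+35−2) = 124145
t = (2516 − 2760)/√[124145·(1/30 + 1/35)] = -2.783
df = n₁ + n₂ − 2 = 63
Two-sided p-value ≈ 0.007
Since p ≈ 0.007 < α = 0.05, reject H0; the data support H1.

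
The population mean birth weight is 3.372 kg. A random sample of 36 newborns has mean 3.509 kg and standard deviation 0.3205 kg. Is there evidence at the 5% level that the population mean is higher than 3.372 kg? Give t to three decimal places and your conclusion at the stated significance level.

H0: μ = 3.372; H1: μ > 3.372 (one-sample t-test, right-tailed).
t = (x̄ − μ₀)/(s/√n) = (3.509 − 3.372)/(0.3205/√36) = 2.565
df = n − 1 = 35
p-value = P(T ≥ 2.565) ≈ 0.007
Since p ≈ 0.007 < α = 0.05, reject H0; the evidence is statistically significant.

t = 2.565; reject H0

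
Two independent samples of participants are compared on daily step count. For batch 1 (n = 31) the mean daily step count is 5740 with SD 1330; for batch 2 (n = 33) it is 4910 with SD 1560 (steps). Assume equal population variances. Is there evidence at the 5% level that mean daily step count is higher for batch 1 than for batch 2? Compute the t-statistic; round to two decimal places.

2.28

Let group 1 = batch 1, group 2 = batch 2. H0: μ_1 = μ_2; H1: μ_1 > μ_2 (two-sample pooled-variance t-test, right-tailed).
s_p² = [(31−1)·1330² + (33−1)·1560²]/(31+33−2) = 2111970
t = (5740 − 4910)/√[2111970·(1/31 + 1/33)] = 2.28
df = n₁ + n₂ − 2 = 62
p-value = P(T ≥ 2.28) ≈ 0.0129
Since p ≈ 0.0129 < α = 0.05, reject H0; the evidence is statistically significant.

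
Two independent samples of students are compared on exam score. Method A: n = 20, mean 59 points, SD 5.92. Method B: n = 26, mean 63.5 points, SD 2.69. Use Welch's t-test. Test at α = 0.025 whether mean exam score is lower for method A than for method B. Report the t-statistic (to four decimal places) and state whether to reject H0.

t = -3.1579; reject H0

Let group 1 = method A, group 2 = method B. H0: μ_1 = μ_2; H1: μ_1 < μ_2 (Welch's two-sample t-test, left-tailed).
t = (x̄_1 − x̄_2)/√(s_1²/n_1 + s_2²/n_2) = (59 − 63.5)/√(5.92²/20 + 2.69²/26) = -3.1579
Welch–Satterthwaite df ≈ 25.03
p-value = P(T ≤ -3.1579) ≈ 0.002
Since p ≈ 0.002 < α = 0.025, reject H0; the evidence is statistically significant.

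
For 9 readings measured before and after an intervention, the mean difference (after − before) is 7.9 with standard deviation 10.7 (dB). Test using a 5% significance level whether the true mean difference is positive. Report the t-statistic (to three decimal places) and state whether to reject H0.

t = 2.215; reject H0

H0: μ_d = 0; H1: μ_d > 0 (paired t-test on the differences, right-tailed).
t = d̄/(s_d/√n) = 7.9/(10.7/√9) = 2.215
df = n − 1 = 8
p-value = P(T ≥ 2.215) ≈ 0.029
Since p ≈ 0.029 < α = 0.05, reject H0; the evidence is statistically significant.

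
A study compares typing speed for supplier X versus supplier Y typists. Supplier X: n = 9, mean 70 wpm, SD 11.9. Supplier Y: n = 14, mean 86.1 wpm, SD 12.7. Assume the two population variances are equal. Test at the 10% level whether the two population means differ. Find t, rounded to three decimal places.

-3.039

Let group 1 = supplier X, group 2 = supplier Y. H0: μ_1 = μ_2; H1: μ_1 ≠ μ_2 (two-sample pooled-variance t-test, two-sided).
s_p² = [(9−1)·11.9² + (14−1)·12.7²]/(9+14−2) = 153.793
t = (70 − 86.1)/√[153.793·(1/9 + 1/14)] = -3.039
df = n₁ + n₂ − 2 = 21
Two-sided p-value ≈ 0.006
Since p ≈ 0.006 < α = 0.1, reject H0; the data support H1.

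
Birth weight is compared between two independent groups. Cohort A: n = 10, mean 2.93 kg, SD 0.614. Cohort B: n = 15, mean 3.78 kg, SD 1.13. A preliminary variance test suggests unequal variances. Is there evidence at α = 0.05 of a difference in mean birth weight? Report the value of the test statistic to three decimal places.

-2.425

Let group 1 = cohort A, group 2 = cohort B. H0: μ_1 = μ_2; H1: μ_1 ≠ μ_2 (Welch's two-sample t-test, two-sided).
t = (x̄_1 − x̄_2)/√(s_1²/n_1 + s_2²/n_2) = (2.93 − 3.78)/√(0.614²/10 + 1.13²/15) = -2.425
Welch–Satterthwaite df ≈ 22.33
Two-sided p-value ≈ 0.024
Since p ≈ 0.024 < α = 0.05, reject H0; the data support H1.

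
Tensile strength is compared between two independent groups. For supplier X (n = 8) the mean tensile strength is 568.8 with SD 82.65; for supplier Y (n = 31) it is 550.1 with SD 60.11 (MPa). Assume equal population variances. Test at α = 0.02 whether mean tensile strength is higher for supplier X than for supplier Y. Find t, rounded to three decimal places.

Let group 1 = supplier X, group 2 = supplier Y. H0: μ_1 = μ_2; H1: μ_1 > μ_2 (two-sample pooled-variance t-test, right-tailed).
s_p² = [(8−1)·82.65² + (31−1)·60.11²]/(8+31−2) = 4221.99
t = (568.8 − 550.1)/√[4221.99·(1/8 + 1/31)] = 0.726
df = n₁ + n₂ − 2 = 37
p-value = P(T ≥ 0.726) ≈ 0.236
Since p ≈ 0.236 > α = 0.02, fail to reject H0; the data do not provide sufficient evidence against H0.

0.726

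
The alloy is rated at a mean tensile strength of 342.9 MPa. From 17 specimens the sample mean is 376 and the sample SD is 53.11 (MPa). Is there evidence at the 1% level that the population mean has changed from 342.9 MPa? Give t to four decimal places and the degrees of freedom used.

H0: μ = 342.9; H1: μ ≠ 342.9 (one-sample t-test, two-sided).
t = (x̄ − μ₀)/(s/√n) = (376 − 342.9)/(53.11/√17) = 2.5697
df = n − 1 = 16
Two-sided p-value ≈ 0.021
Since p ≈ 0.021 > α = 0.01, fail to reject H0; the data do not provide sufficient evidence against H0.

t = 2.5697, df = 16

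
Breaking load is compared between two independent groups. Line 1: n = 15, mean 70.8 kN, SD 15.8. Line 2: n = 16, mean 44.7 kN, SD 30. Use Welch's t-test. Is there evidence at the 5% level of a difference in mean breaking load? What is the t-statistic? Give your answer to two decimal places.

3.06

Let group 1 = line 1, group 2 = line 2. H0: μ_1 = μ_2; H1: μ_1 ≠ μ_2 (Welch's two-sample t-test, two-sided).
t = (x̄_1 − x̄_2)/√(s_1²/n_1 + s_2²/n_2) = (70.8 − 44.7)/√(15.8²/15 + 30²/16) = 3.06
Welch–Satterthwaite df ≈ 23.03
Two-sided p-value ≈ 0.006
Since p ≈ 0.006 < α = 0.05, reject H0; the evidence is statistically significant.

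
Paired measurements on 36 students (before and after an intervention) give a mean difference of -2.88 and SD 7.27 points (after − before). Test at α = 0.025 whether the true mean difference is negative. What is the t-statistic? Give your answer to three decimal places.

H0: μ_d = 0; H1: μ_d < 0 (paired t-test on the differences, left-tailed).
t = d̄/(s_d/√n) = -2.88/(7.27/√36) = -2.377
df = n − 1 = 35
p-value = P(T ≤ -2.377) ≈ 0.012
Since p ≈ 0.012 < α = 0.025, reject H0; the data support H1.

-2.377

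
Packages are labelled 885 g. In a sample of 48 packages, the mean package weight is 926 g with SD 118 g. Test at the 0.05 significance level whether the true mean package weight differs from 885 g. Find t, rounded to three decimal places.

H0: μ = 885; H1: μ ≠ 885 (one-sample t-test, two-sided).
t = (x̄ − μ₀)/(s/√n) = (926 − 885)/(118/√48) = 2.407
df = n − 1 = 47
Two-sided p-value ≈ 0.0201
Since p ≈ 0.0201 < α = 0.05, reject H0; the data support H1.

2.407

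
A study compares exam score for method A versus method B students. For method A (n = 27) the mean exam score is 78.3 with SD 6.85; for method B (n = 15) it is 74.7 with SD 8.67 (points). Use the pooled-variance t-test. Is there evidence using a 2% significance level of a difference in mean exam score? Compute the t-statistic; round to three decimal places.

1.483

Let group 1 = method A, group 2 = method B. H0: μ_1 = μ_2; H1: μ_1 ≠ μ_2 (two-sample pooled-variance t-test, two-sided).
s_p² = [(27−1)·6.85² + (15−1)·8.67²]/(27+15−2) = 56.8087
t = (78.3 − 74.7)/√[56.8087·(1/27 + 1/15)] = 1.483
df = n₁ + n₂ − 2 = 40
Two-sided p-value ≈ 0.1459
Since p ≈ 0.1459 > α = 0.02, fail to reject H0; the evidence is not statistically significant.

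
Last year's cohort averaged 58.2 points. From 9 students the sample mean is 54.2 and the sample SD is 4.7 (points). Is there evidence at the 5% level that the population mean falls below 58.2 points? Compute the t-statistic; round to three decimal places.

-2.553

H0: μ = 58.2; H1: μ < 58.2 (one-sample t-test, left-tailed).
t = (x̄ − μ₀)/(s/√n) = (54.2 − 58.2)/(4.7/√9) = -2.553
df = n − 1 = 8
p-value = P(T ≤ -2.553) ≈ 0.017
Since p ≈ 0.017 < α = 0.05, reject H0; the data support H1.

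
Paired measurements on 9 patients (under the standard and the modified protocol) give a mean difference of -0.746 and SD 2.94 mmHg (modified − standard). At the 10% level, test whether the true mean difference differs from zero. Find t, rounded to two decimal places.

-0.76

H0: μ_d = 0; H1: μ_d ≠ 0 (paired t-test on the differences, two-sided).
t = d̄/(s_d/√n) = -0.746/(2.94/√9) = -0.76
df = n − 1 = 8
Two-sided p-value ≈ 0.468
Since p ≈ 0.468 > α = 0.1, fail to reject H0; the evidence is not statistically significant.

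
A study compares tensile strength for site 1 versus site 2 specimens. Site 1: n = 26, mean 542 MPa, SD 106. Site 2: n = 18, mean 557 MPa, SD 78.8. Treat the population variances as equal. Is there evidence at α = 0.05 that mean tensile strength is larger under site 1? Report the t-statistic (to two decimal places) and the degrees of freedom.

Let group 1 = site 1, group 2 = site 2. H0: μ_1 = μ_2; H1: μ_1 > μ_2 (two-sample pooled-variance t-test, right-tailed).
s_p² = [(26−1)·106² + (18−1)·78.8²]/(26+18−2) = 9201.44
t = (542 − 557)/√[9201.44·(1/26 + 1/18)] = -0.51
df = n₁ + n₂ − 2 = 42
p-value = P(T ≥ -0.51) ≈ 0.694
Since p ≈ 0.694 > α = 0.05, fail to reject H0; the evidence is not statistically significant.

t = -0.51, df = 42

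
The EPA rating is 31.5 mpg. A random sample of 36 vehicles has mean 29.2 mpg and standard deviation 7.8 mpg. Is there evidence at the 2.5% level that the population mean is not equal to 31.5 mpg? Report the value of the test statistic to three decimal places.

-1.769

H0: μ = 31.5; H1: μ ≠ 31.5 (one-sample t-test, two-sided).
t = (x̄ − μ₀)/(s/√n) = (29.2 − 31.5)/(7.8/√36) = -1.769
df = n − 1 = 35
Two-sided p-value ≈ 0.0856
Since p ≈ 0.0856 > α = 0.025, fail to reject H0; the data do not provide sufficient evidence against H0.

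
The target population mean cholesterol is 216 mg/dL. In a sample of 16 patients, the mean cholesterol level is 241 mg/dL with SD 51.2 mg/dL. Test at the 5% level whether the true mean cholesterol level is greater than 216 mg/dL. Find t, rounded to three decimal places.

H0: μ = 216; H1: μ > 216 (one-sample t-test, right-tailed).
t = (x̄ − μ₀)/(s/√n) = (241 − 216)/(51.2/√16) = 1.953
df = n − 1 = 15
p-value = P(T ≥ 1.953) ≈ 0.035
Since p ≈ 0.035 < α = 0.05, reject H0; the evidence is statistically significant.

1.953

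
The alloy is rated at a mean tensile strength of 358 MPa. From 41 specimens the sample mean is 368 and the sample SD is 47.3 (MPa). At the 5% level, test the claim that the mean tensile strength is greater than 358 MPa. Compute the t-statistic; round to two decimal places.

1.35

H0: μ = 358; H1: μ > 358 (one-sample t-test, right-tailed).
t = (x̄ − μ₀)/(s/√n) = (368 − 358)/(47.3/√41) = 1.35
df = n − 1 = 40
p-value = P(T ≥ 1.35) ≈ 0.092
Since p ≈ 0.092 > α = 0.05, fail to reject H0; the data do not provide sufficient evidence against H0.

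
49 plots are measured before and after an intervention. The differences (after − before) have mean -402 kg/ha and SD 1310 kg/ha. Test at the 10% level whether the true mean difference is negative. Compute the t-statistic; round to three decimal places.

H0: μ_d = 0; H1: μ_d < 0 (paired t-test on the differences, left-tailed).
t = d̄/(s_d/√n) = -402/(1310/√49) = -2.148
df = n − 1 = 48
p-value = P(T ≤ -2.148) ≈ 0.018
Since p ≈ 0.018 < α = 0.1, reject H0; the evidence is statistically significant.

-2.148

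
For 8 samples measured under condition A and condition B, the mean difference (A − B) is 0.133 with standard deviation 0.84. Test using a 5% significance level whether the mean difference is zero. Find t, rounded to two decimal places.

0.45

H0: μ_d = 0; H1: μ_d ≠ 0 (paired t-test on the differences, two-sided).
t = d̄/(s_d/√n) = 0.133/(0.84/√8) = 0.45
df = n − 1 = 7
Two-sided p-value ≈ 0.6678
Since p ≈ 0.6678 > α = 0.05, fail to reject H0; the data do not provide sufficient evidence against H0.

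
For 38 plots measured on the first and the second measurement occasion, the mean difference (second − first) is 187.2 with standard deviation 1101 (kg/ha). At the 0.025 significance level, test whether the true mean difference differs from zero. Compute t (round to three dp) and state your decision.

t = 1.048; fail to reject H0

H0: μ_d = 0; H1: μ_d ≠ 0 (paired t-test on the differences, two-sided).
t = d̄/(s_d/√n) = 187.2/(1101/√38) = 1.048
df = n − 1 = 37
Two-sided p-value ≈ 0.3014
Since p ≈ 0.3014 > α = 0.025, fail to reject H0; the data do not provide sufficient evidence against H0.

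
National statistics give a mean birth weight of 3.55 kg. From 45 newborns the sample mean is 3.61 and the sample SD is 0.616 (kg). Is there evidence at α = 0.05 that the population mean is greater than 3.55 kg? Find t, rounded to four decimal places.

H0: μ = 3.55; H1: μ > 3.55 (one-sample t-test, right-tailed).
t = (x̄ − μ₀)/(s/√n) = (3.61 − 3.55)/(0.616/√45) = 0.6534
df = n − 1 = 44
p-value = P(T ≥ 0.6534) ≈ 0.2585
Since p ≈ 0.2585 > α = 0.05, fail to reject H0; the data do not provide sufficient evidence against H0.

0.6534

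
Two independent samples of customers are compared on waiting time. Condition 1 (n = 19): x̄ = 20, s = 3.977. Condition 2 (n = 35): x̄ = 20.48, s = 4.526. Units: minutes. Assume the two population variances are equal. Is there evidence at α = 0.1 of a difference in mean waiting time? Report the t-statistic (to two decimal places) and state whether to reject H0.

Let group 1 = condition 1, group 2 = condition 2. H0: μ_1 = μ_2; H1: μ_1 ≠ μ_2 (two-sample pooled-variance t-test, two-sided).
s_p² = [(19−1)·3.977² + (35−1)·4.526²]/(19+35−2) = 18.8688
t = (20 − 20.48)/√[18.8688·(1/19 + 1/35)] = -0.39
df = n₁ + n₂ − 2 = 52
Two-sided p-value ≈ 0.6998
Since p ≈ 0.6998 > α = 0.1, fail to reject H0; the data do not provide sufficient evidence against H0.

t = -0.39; fail to reject H0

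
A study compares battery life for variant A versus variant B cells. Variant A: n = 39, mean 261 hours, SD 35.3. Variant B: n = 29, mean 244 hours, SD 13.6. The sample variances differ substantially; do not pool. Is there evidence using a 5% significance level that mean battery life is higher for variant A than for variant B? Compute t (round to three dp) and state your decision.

Let group 1 = variant A, group 2 = variant B. H0: μ_1 = μ_2; H1: μ_1 > μ_2 (Welch's two-sample t-test, right-tailed).
t = (x̄_1 − x̄_2)/√(s_1²/n_1 + s_2²/n_2) = (261 − 244)/√(35.3²/39 + 13.6²/29) = 2.746
Welch–Satterthwaite df ≈ 51.88
p-value = P(T ≥ 2.746) ≈ 0.004
Since p ≈ 0.004 < α = 0.05, reject H0; the evidence is statistically significant.

t = 2.746; reject H0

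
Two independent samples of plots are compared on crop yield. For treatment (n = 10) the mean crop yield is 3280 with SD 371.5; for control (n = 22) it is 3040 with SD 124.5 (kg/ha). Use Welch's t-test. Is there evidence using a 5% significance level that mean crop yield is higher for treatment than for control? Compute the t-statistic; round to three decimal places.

Let group 1 = treatment, group 2 = control. H0: μ_1 = μ_2; H1: μ_1 > μ_2 (Welch's two-sample t-test, right-tailed).
t = (x̄_1 − x̄_2)/√(s_1²/n_1 + s_2²/n_2) = (3280 − 3040)/√(371.5²/10 + 124.5²/22) = 1.993
Welch–Satterthwaite df ≈ 9.93
p-value = P(T ≥ 1.993) ≈ 0.0372
Since p ≈ 0.0372 < α = 0.05, reject H0; the evidence is statistically significant.

1.993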